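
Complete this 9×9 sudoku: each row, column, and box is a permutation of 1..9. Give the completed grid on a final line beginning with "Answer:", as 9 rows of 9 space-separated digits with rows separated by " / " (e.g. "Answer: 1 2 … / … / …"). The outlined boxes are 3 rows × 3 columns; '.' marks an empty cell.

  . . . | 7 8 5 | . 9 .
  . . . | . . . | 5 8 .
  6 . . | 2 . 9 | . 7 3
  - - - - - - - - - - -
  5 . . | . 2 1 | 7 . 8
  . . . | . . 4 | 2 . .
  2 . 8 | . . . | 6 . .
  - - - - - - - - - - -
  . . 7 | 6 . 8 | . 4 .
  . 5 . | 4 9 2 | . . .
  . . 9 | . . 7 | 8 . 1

Step 1. [r6c6∈{3}] r6c6 has the single candidate 3 ⇒ r6c6=3.
Step 2. [r2c4∈{1,3}] across col 4, 1 lands solely at r2c4 ⇒ r2c4=1.
Step 3. [r2c5∈{3,4,6}] in box 2, 3 fits only at r2c5 ⇒ r2c5=3.
Step 4. [r9c5∈{5}] r9c5 is down to just 5. So r9c5=5.
Step 5. [r6c9∈{4,5,9}] box 6 places 4 nowhere but r6c9, so r6c9=4.
Step 6. [r4c8∈{3}] nothing but 3 survives at r4c8 ⇒ r4c8=3.
Step 7. [r5c9∈{5,9}] box 6 places 9 nowhere but r5c9, so r5c9=9.
Step 8. [r3c5∈{4}] only 4 remains possible at r3c5. So r3c5=4.
Step 9. [r1c7∈{1,4}] r1c7 is the only open cell in col 7 admitting 4 ⇒ r1c7=4.
Step 10. [r8c7∈{3}] r8c7 is down to just 3. So r8c7=3.
Step 11. [r9c8∈{2,6}] r9c8 is the only open cell in col 8 admitting 2. So r9c8=2.
Step 12. [r9c2∈{3,4,6}] across row 9, 6 lands solely at r9c2. So r9c2=6.
Step 13. [r8c3∈{1}] r8c3 has the single candidate 1 ⇒ r8c3=1.
Step 14. [r7c1∈{3}] r7c1 is down to just 3, so r7c1=3.
Step 15. [r1c9∈{2,6}] in row 1, 6 fits only at r1c9, so r1c9=6.
Step 16. [r2c1∈{4,7,9}] col 1 places 9 nowhere but r2c1. So r2c1=9.
Step 17. [r5c1∈{1,7}] col 1 places 7 nowhere but r5c1. So r5c1=7.
Step 18. [r4c4∈{9}] nothing but 9 survives at r4c4 ⇒ r4c4=9.
Step 19. [r4c3∈{4,6}] r4c3 is the only open cell in row 4 admitting 6. So r4c3=6.
Step 20. [r7c2∈{2}] r7c2's peers cover all but 2 ⇒ r7c2=2.
Step 21. [r2c3∈{2,4}] across col 3, 4 lands solely at r2c3, so r2c3=4.
Step 22. [r1c1∈{1}] nothing but 1 survives at r1c1 ⇒ r1c1=1.
Step 23. [r5c3∈{3}] r5c3 has the single candidate 3 ⇒ r5c3=3.
Step 24. [r5c2∈{1}] only 1 remains possible at r5c2. So r5c2=1.
Step 25. [r5c8∈{5}] r5c8's peers cover all but 5. So r5c8=5.
Step 26. [r3c2∈{8}] r3c2's peers cover all but 8, so r3c2=8.
Step 27. [r2c2∈{7}] r2c2 is down to just 7 ⇒ r2c2=7.
Step 28. [r8c9∈{7}] r8c9 has the single candidate 7 ⇒ r8c9=7.
Step 29. [r8c1∈{8}] r8c1 is down to just 8 ⇒ r8c1=8.
Step 30. [r2c9∈{2}] r2c9 is down to just 2 ⇒ r2c9=2.
Step 31. [r3c7∈{1}] r3c7 is down to just 1. So r3c7=1.
Step 32. [r6c2∈{9}] r6c2's peers cover all but 9 ⇒ r6c2=9.
Step 33. [r6c5∈{7}] nothing but 7 survives at r6c5, so r6c5=7.
Step 34. [r3c3∈{5}] r3c3's peers cover all but 5, so r3c3=5.
Step 35. [r1c3∈{2}] nothing but 2 survives at r1c3, so r1c3=2.
Step 36. [r9c4∈{3}] r9c4 is down to just 3. So r9c4=3.
Step 37. [r5c5∈{6}] nothing but 6 survives at r5c5. So r5c5=6.
Step 38. [r7c7∈{9}] r7c7's peers cover all but 9. So r7c7=9.
Step 39. [r1c2∈{3}] nothing but 3 survives at r1c2 ⇒ r1c2=3.
Step 40. [r8c8∈{6}] r8c8's peers cover all but 6, so r8c8=6.
Step 41. [r9c1∈{4}] r9c1 has the single candidate 4. So r9c1=4.
Step 42. [r7c5∈{1}] nothing but 1 survives at r7c5. So r7c5=1.
Step 43. [r7c9∈{5}] r7c9's peers cover all but 5, so r7c9=5.
Step 44. [r2c6∈{6}] r2c6 has the single candidate 6 ⇒ r2c6=6.
Step 45. [r6c8∈{1}] r6c8 is down to just 1 ⇒ r6c8=1.
Step 46. [r4c2∈{4}] only 4 remains possible at r4c2. So r4c2=4.
Step 47. [r5c4∈{8}] nothing but 8 survives at r5c4. So r5c4=8.
Step 48. [r6c4∈{5}] r6c4 has the single candidate 5. So r6c4=5.

Answer: 1 3 2 7 8 5 4 9 6 / 9 7 4 1 3 6 5 8 2 / 6 8 5 2 4 9 1 7 3 / 5 4 6 9 2 1 7 3 8 / 7 1 3 8 6 4 2 5 9 / 2 9 8 5 7 3 6 1 4 / 3 2 7 6 1 8 9 4 5 / 8 5 1 4 9 2 3 6 7 / 4 6 9 3 5 7 8 2 1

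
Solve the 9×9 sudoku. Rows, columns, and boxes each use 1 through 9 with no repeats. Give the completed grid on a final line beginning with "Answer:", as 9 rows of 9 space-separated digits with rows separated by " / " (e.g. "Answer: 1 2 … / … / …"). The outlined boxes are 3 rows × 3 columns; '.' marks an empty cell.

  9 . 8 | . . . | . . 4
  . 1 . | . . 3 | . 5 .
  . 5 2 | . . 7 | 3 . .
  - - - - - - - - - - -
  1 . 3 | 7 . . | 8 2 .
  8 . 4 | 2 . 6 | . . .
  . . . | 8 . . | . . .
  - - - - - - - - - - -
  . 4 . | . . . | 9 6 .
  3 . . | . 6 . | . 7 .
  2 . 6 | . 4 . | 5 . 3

Step 1. [r1c8∈{1}] r1c8's peers cover all but 1. So r1c8=1.
Step 2. [r9c2∈{7,8,9}] 7 has one home in row 9: r9c2. So r9c2=7.
Step 3. [r5c2∈{9}] r5c2 is down to just 9. So r5c2=9.
Step 4. [r7c1∈{5}] r7c1 has the single candidate 5, so r7c1=5.
Step 5. [r1c7∈{2,6,7}] r1c7 is the only open cell in row 1 admitting 7. So r1c7=7.
Step 6. [r7c3∈{1}] nothing but 1 survives at r7c3. So r7c3=1.
Step 7. [r5c7∈{1}] r5c7's peers cover all but 1 ⇒ r5c7=1.
Step 8. [r4c2∈{6}] only 6 remains possible at r4c2, so r4c2=6.
Step 9. [r9c8∈{8}] only 8 remains possible at r9c8, so r9c8=8.
Step 10. [r7c9∈{2}] r7c9 has the single candidate 2, so r7c9=2.
Step 11. [r3c8∈{9}] r3c8's peers cover all but 9 ⇒ r3c8=9.
Step 12. [r8c6∈{1,2,5,8,9}] row 8 places 2 nowhere but r8c6, so r8c6=2.
Step 13. [r6c3∈{5,7}] in col 3, 5 fits only at r6c3, so r6c3=5.
Step 14. [r8c4∈{1,5,9}] across row 8, 5 lands solely at r8c4. So r8c4=5.
Step 15. [r4c6∈{4,5,9}] r4c6 is the only open cell in row 4 admitting 4 ⇒ r4c6=4.
Step 16. [r5c9∈{5,7}] row 5 places 7 nowhere but r5c9 ⇒ r5c9=7.
Step 17. [r5c5∈{3,5}] r5c5 is the only open cell in row 5 admitting 5, so r5c5=5.
Step 18. [r6c5∈{1,3,9}] 3 has one home in box 5: r6c5, so r6c5=3.
Step 19. [r4c5∈{9}] only 9 remains possible at r4c5. So r4c5=9.
Step 20. [r2c4∈{4,6,9}] in row 2, 9 fits only at r2c4, so r2c4=9.
Step 21. [r3c4∈{1,4,6}] r3c4 is the only open cell in col 4 admitting 4, so r3c4=4.
Step 22. [r2c1∈{4,6,7}] 4 has one home in row 2: r2c1 ⇒ r2c1=4.
Step 23. [r2c7∈{2,6}] 2 has one home in col 7: r2c7, so r2c7=2.
Step 24. [r2c9∈{6,8}] 6 has one home in row 2: r2c9 ⇒ r2c9=6.
Step 25. [r2c5∈{8}] only 8 remains possible at r2c5, so r2c5=8.
Step 26. [r6c8∈{4}] nothing but 4 survives at r6c8. So r6c8=4.
Step 27. [r9c6∈{1,9}] r9c6 is the only open cell in row 9 admitting 9. So r9c6=9.
Step 28. [r1c2∈{3}] only 3 remains possible at r1c2. So r1c2=3.
Step 29. [r1c4∈{6}] r1c4 is down to just 6, so r1c4=6.
Step 30. [r8c2∈{8}] only 8 remains possible at r8c2. So r8c2=8.
Step 31. [r2c3∈{7}] only 7 remains possible at r2c3, so r2c3=7.
Step 32. [r8c3∈{9}] r8c3's peers cover all but 9 ⇒ r8c3=9.
Step 33. [r6c9∈{9}] nothing but 9 survives at r6c9 ⇒ r6c9=9.
Step 34. [r1c6∈{5}] nothing but 5 survives at r1c6. So r1c6=5.
Step 35. [r5c8∈{3}] only 3 remains possible at r5c8 ⇒ r5c8=3.
Step 36. [r8c7∈{4}] r8c7 has the single candidate 4. So r8c7=4.
Step 37. [r3c1∈{6}] r3c1 has the single candidate 6, so r3c1=6.
Step 38. [r6c2∈{2}] r6c2 is down to just 2, so r6c2=2.
Step 39. [r8c9∈{1}] r8c9's peers cover all but 1, so r8c9=1.
Step 40. [r6c1∈{7}] only 7 remains possible at r6c1 ⇒ r6c1=7.
Step 41. [r7c4∈{3}] only 3 remains possible at r7c4. So r7c4=3.
Step 42. [r3c9∈{8}] nothing but 8 survives at r3c9 ⇒ r3c9=8.
Step 43. [r9c4∈{1}] r9c4's peers cover all but 1 ⇒ r9c4=1.
Step 44. [r6c6∈{1}] r6c6 has the single candidate 1. So r6c6=1.
Step 45. [r7c5∈{7}] r7c5's peers cover all but 7 ⇒ r7c5=7.
Step 46. [r1c5∈{2}] r1c5's peers cover all but 2 ⇒ r1c5=2.
Step 47. [r6c7∈{6}] only 6 remains possible at r6c7 ⇒ r6c7=6.
Step 48. [r3c5∈{1}] nothing but 1 survives at r3c5. So r3c5=1.
Step 49. [r4c9∈{5}] nothing but 5 survives at r4c9, so r4c9=5.
Step 50. [r7c6∈{8}] r7c6 is down to just 8 ⇒ r7c6=8.

Answer: 9 3 8 6 2 5 7 1 4 / 4 1 7 9 8 3 2 5 6 / 6 5 2 4 1 7 3 9 8 / 1 6 3 7 9 4 8 2 5 / 8 9 4 2 5 6 1 3 7 / 7 2 5 8 3 1 6 4 9 / 5 4 1 3 7 8 9 6 2 / 3 8 9 5 6 2 4 7 1 / 2 7 6 1 4 9 5 8 3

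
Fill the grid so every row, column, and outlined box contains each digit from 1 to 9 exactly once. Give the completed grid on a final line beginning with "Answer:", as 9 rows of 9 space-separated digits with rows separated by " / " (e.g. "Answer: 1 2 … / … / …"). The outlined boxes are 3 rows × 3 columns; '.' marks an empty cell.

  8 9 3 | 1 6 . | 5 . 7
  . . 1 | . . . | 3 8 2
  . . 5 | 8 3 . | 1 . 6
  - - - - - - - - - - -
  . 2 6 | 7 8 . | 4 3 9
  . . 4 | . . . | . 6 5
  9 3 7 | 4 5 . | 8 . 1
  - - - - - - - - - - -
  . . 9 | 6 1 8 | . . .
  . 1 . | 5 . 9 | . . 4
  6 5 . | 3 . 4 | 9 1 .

Step 1. [r3c1∈{2,4,7}] in box 1, 2 fits only at r3c1, so r3c1=2.
Step 2. [r5c4∈{2,9}] across col 4, 2 lands solely at r5c4. So r5c4=2.
Step 3. [r2c5∈{4,7,9}] r2c5 is the only open cell in col 5 admitting 4, so r2c5=4.
Step 4. [r2c1∈{7}] r2c1 has the single candidate 7. So r2c1=7.
Step 5. [r7c2∈{4,7}] across col 2, 7 lands solely at r7c2. So r7c2=7.
Step 6. [r7c7∈{2}] r7c7's peers cover all but 2. So r7c7=2.
Step 7. [r5c1∈{1}] nothing but 1 survives at r5c1, so r5c1=1.
Step 8. [r8c3∈{2,8}] in row 8, 8 fits only at r8c3, so r8c3=8.
Step 9. [r8c8∈{7}] r8c8 has the single candidate 7, so r8c8=7.
Step 10. [r7c1∈{3,4}] row 7 places 4 nowhere but r7c1, so r7c1=4.
Step 11. [r9c5∈{2,7}] r9c5 is the only open cell in row 9 admitting 7 ⇒ r9c5=7.
Step 12. [r3c2∈{4}] r3c2 has the single candidate 4. So r3c2=4.
Step 13. [r1c6∈{2}] nothing but 2 survives at r1c6 ⇒ r1c6=2.
Step 14. [r3c6∈{7}] r3c6's peers cover all but 7, so r3c6=7.
Step 15. [r1c8∈{4}] nothing but 4 survives at r1c8 ⇒ r1c8=4.
Step 16. [r5c2∈{8}] r5c2 has the single candidate 8 ⇒ r5c2=8.
Step 17. [r5c5∈{9}] only 9 remains possible at r5c5, so r5c5=9.
Step 18. [r3c8∈{9}] nothing but 9 survives at r3c8 ⇒ r3c8=9.
Step 19. [r4c6∈{1}] r4c6's peers cover all but 1. So r4c6=1.
Step 20. [r9c3∈{2}] r9c3 is down to just 2 ⇒ r9c3=2.
Step 21. [r5c7∈{7}] only 7 remains possible at r5c7 ⇒ r5c7=7.
Step 22. [r5c6∈{3}] only 3 remains possible at r5c6, so r5c6=3.
Step 23. [r7c9∈{3}] r7c9's peers cover all but 3, so r7c9=3.
Step 24. [r9c9∈{8}] only 8 remains possible at r9c9. So r9c9=8.
Step 25. [r2c4∈{9}] nothing but 9 survives at r2c4. So r2c4=9.
Step 26. [r8c7∈{6}] nothing but 6 survives at r8c7, so r8c7=6.
Step 27. [r8c1∈{3}] r8c1 is down to just 3, so r8c1=3.
Step 28. [r2c2∈{6}] only 6 remains possible at r2c2, so r2c2=6.
Step 29. [r7c8∈{5}] r7c8's peers cover all but 5, so r7c8=5.
Step 30. [r2c6∈{5}] only 5 remains possible at r2c6, so r2c6=5.
Step 31. [r6c6∈{6}] r6c6 is down to just 6. So r6c6=6.
Step 32. [r8c5∈{2}] only 2 remains possible at r8c5 ⇒ r8c5=2.
Step 33. [r4c1∈{5}] nothing but 5 survives at r4c1 ⇒ r4c1=5.
Step 34. [r6c8∈{2}] r6c8's peers cover all but 2, so r6c8=2.

Answer: 8 9 3 1 6 2 5 4 7 / 7 6 1 9 4 5 3 8 2 / 2 4 5 8 3 7 1 9 6 / 5 2 6 7 8 1 4 3 9 / 1 8 4 2 9 3 7 6 5 / 9 3 7 4 5 6 8 2 1 / 4 7 9 6 1 8 2 5 3 / 3 1 8 5 2 9 6 7 4 / 6 5 2 3 7 4 9 1 8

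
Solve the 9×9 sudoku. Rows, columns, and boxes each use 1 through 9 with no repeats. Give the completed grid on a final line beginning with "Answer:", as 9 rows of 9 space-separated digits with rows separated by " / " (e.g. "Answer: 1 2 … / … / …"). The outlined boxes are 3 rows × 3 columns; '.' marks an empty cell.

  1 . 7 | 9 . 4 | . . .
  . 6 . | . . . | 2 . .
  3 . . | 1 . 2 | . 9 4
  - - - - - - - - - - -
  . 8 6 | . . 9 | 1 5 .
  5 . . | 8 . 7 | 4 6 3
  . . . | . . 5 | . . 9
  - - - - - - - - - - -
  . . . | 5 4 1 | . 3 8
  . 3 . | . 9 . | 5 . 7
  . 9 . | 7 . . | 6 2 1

Step 1. [r6c2∈{1,2,4,7}] across col 2, 4 lands solely at r6c2, so r6c2=4.
Step 2. [r7c3∈{2}] only 2 remains possible at r7c3. So r7c3=2.
Step 3. [r3c5∈{5,6,7,8}] r3c5 is the only open cell in row 3 admitting 6, so r3c5=6.
Step 4. [r1c8∈{8}] nothing but 8 survives at r1c8, so r1c8=8.
Step 5. [r2c4∈{3}] nothing but 3 survives at r2c4. So r2c4=3.
Step 6. [r2c6∈{8}] r2c6's peers cover all but 8. So r2c6=8.
Step 7. [r8c3∈{1,4,8}] row 8 places 1 nowhere but r8c3. So r8c3=1.
Step 8. [r8c1∈{4,6,8}] 8 has one home in row 8: r8c1. So r8c1=8.
Step 9. [r4c1∈{2,7}] 7 has one home in row 4: r4c1, so r4c1=7.
Step 10. [r2c9∈{5}] r2c9's peers cover all but 5 ⇒ r2c9=5.
Step 11. [r4c5∈{2,3}] r4c5 is the only open cell in row 4 admitting 3. So r4c5=3.
Step 12. [r8c4∈{2,6}] in row 8, 2 fits only at r8c4. So r8c4=2.
Step 13. [r5c2∈{1,2}] r5c2 is the only open cell in col 2 admitting 1, so r5c2=1.
Step 14. [r3c2∈{5}] nothing but 5 survives at r3c2 ⇒ r3c2=5.
Step 15. [r9c1∈{4}] nothing but 4 survives at r9c1. So r9c1=4.
Step 16. [r3c7∈{7}] nothing but 7 survives at r3c7. So r3c7=7.
Step 17. [r5c3∈{9}] r5c3's peers cover all but 9, so r5c3=9.
Step 18. [r6c1∈{2}] r6c1's peers cover all but 2 ⇒ r6c1=2.
Step 19. [r2c3∈{4}] r2c3 has the single candidate 4, so r2c3=4.
Step 20. [r1c9∈{6}] nothing but 6 survives at r1c9 ⇒ r1c9=6.
Step 21. [r7c1∈{6}] r7c1 is down to just 6 ⇒ r7c1=6.
Step 22. [r2c8∈{1}] r2c8 has the single candidate 1 ⇒ r2c8=1.
Step 23. [r8c8∈{4}] r8c8 has the single candidate 4. So r8c8=4.
Step 24. [r2c5∈{7}] r2c5 has the single candidate 7. So r2c5=7.
Step 25. [r6c3∈{3}] r6c3 has the single candidate 3, so r6c3=3.
Step 26. [r9c3∈{5}] r9c3 is down to just 5. So r9c3=5.
Step 27. [r6c4∈{6}] r6c4's peers cover all but 6, so r6c4=6.
Step 28. [r9c5∈{8}] nothing but 8 survives at r9c5. So r9c5=8.
Step 29. [r8c6∈{6}] r8c6 has the single candidate 6 ⇒ r8c6=6.
Step 30. [r6c7∈{8}] r6c7 is down to just 8, so r6c7=8.
Step 31. [r1c2∈{2}] r1c2 is down to just 2. So r1c2=2.
Step 32. [r5c5∈{2}] r5c5 is down to just 2 ⇒ r5c5=2.
Step 33. [r1c5∈{5}] r1c5 is down to just 5 ⇒ r1c5=5.
Step 34. [r2c1∈{9}] nothing but 9 survives at r2c1. So r2c1=9.
Step 35. [r4c4∈{4}] r4c4 has the single candidate 4. So r4c4=4.
Step 36. [r6c5∈{1}] only 1 remains possible at r6c5 ⇒ r6c5=1.
Step 37. [r1c7∈{3}] r1c7 is down to just 3 ⇒ r1c7=3.
Step 38. [r3c3∈{8}] r3c3 has the single candidate 8. So r3c3=8.
Step 39. [r7c7∈{9}] r7c7 has the single candidate 9. So r7c7=9.
Step 40. [r7c2∈{7}] r7c2's peers cover all but 7, so r7c2=7.
Step 41. [r6c8∈{7}] r6c8 is down to just 7, so r6c8=7.
Step 42. [r4c9∈{2}] nothing but 2 survives at r4c9 ⇒ r4c9=2.
Step 43. [r9c6∈{3}] r9c6's peers cover all but 3, so r9c6=3.

Answer: 1 2 7 9 5 4 3 8 6 / 9 6 4 3 7 8 2 1 5 / 3 5 8 1 6 2 7 9 4 / 7 8 6 4 3 9 1 5 2 / 5 1 9 8 2 7 4 6 3 / 2 4 3 6 1 5 8 7 9 / 6 7 2 5 4 1 9 3 8 / 8 3 1 2 9 6 5 4 7 / 4 9 5 7 8 3 6 2 1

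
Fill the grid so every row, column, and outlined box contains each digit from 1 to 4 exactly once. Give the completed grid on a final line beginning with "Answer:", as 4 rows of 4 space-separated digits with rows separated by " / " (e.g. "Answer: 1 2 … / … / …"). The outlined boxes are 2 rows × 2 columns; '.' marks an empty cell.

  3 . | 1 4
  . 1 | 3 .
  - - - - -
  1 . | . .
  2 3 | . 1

Step 1. [r3c3∈{2,4}] in col 3, 2 fits only at r3c3. So r3c3=2.
Step 2. [r4c3∈{4}] r4c3 has the single candidate 4 ⇒ r4c3=4.
Step 3. [r2c4∈{2}] r2c4 has the single candidate 2 ⇒ r2c4=2.
Step 4. [r3c2∈{4}] r3c2's peers cover all but 4 ⇒ r3c2=4.
Step 5. [r3c4∈{3}] only 3 remains possible at r3c4 ⇒ r3c4=3.
Step 6. [r2c1∈{4}] only 4 remains possible at r2c1, so r2c1=4.
Step 7. [r1c2∈{2}] nothing but 2 survives at r1c2, so r1c2=2.

Answer: 3 2 1 4 / 4 1 3 2 / 1 4 2 3 / 2 3 4 1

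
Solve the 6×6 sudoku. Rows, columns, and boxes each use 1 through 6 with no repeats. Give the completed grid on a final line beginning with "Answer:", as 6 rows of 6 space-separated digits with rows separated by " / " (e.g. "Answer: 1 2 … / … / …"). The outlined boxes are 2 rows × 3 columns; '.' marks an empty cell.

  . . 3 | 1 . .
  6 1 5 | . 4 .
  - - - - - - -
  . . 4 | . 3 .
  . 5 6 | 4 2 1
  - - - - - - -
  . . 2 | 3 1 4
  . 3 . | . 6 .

Step 1. [r6c1∈{1,4,5}] across row 6, 4 lands solely at r6c1. So r6c1=4.
Step 2. [r1c1∈{2}] r1c1 has the single candidate 2. So r1c1=2.
Step 3. [r2c4∈{2}] r2c4's peers cover all but 2, so r2c4=2.
Step 4. [r1c6∈{5,6}] r1c6 is the only open cell in row 1 admitting 6 ⇒ r1c6=6.
Step 5. [r6c4∈{5}] only 5 remains possible at r6c4 ⇒ r6c4=5.
Step 6. [r3c4∈{6}] nothing but 6 survives at r3c4. So r3c4=6.
Step 7. [r4c1∈{3}] r4c1 is down to just 3 ⇒ r4c1=3.
Step 8. [r3c6∈{5}] only 5 remains possible at r3c6 ⇒ r3c6=5.
Step 9. [r6c6∈{2}] nothing but 2 survives at r6c6, so r6c6=2.
Step 10. [r2c6∈{3}] r2c6 has the single candidate 3 ⇒ r2c6=3.
Step 11. [r5c1∈{5}] r5c1 is down to just 5 ⇒ r5c1=5.
Step 12. [r6c3∈{1}] only 1 remains possible at r6c3 ⇒ r6c3=1.
Step 13. [r5c2∈{6}] r5c2's peers cover all but 6. So r5c2=6.
Step 14. [r1c2∈{4}] r1c2 is down to just 4. So r1c2=4.
Step 15. [r3c2∈{2}] r3c2 is down to just 2. So r3c2=2.
Step 16. [r3c1∈{1}] r3c1 has the single candidate 1 ⇒ r3c1=1.
Step 17. [r1c5∈{5}] nothing but 5 survives at r1c5. So r1c5=5.

Answer: 2 4 3 1 5 6 / 6 1 5 2 4 3 / 1 2 4 6 3 5 / 3 5 6 4 2 1 / 5 6 2 3 1 4 / 4 3 1 5 6 2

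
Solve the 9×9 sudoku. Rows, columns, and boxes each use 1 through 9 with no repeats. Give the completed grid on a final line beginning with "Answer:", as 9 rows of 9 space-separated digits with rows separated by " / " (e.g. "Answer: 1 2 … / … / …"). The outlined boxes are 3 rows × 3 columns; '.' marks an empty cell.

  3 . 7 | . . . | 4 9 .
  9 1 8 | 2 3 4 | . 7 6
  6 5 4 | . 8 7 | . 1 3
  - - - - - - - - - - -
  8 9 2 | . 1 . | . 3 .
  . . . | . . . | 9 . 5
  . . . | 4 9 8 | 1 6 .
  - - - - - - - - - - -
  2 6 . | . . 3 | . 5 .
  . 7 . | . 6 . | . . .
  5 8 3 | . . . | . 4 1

Step 1. [r4c7∈{7}] nothing but 7 survives at r4c7 ⇒ r4c7=7.
Step 2. [r7c7∈{8}] nothing but 8 survives at r7c7. So r7c7=8.
Step 3. [r8c8∈{2}] nothing but 2 survives at r8c8, so r8c8=2.
Step 4. [r8c9∈{9}] nothing but 9 survives at r8c9. So r8c9=9.
Step 5. [r8c3∈{1}] r8c3 has the single candidate 1 ⇒ r8c3=1.
Step 6. [r7c4∈{1,7,9}] across row 7, 1 lands solely at r7c4. So r7c4=1.
Step 7. [r5c4∈{3,6,7}] in col 4, 3 fits only at r5c4. So r5c4=3.
Step 8. [r5c5∈{2,7}] box 5 places 7 nowhere but r5c5, so r5c5=7.
Step 9. [r8c6∈{5}] nothing but 5 survives at r8c6. So r8c6=5.
Step 10. [r4c6∈{6}] r4c6 has the single candidate 6. So r4c6=6.
Step 11. [r9c6∈{2,9}] col 6 places 9 nowhere but r9c6, so r9c6=9.
Step 12. [r1c4∈{5,6}] r1c4 is the only open cell in row 1 admitting 6. So r1c4=6.
Step 13. [r6c9∈{2}] r6c9 is down to just 2, so r6c9=2.
Step 14. [r5c2∈{4}] r5c2 is down to just 4. So r5c2=4.
Step 15. [r1c9∈{8}] nothing but 8 survives at r1c9, so r1c9=8.
Step 16. [r7c9∈{7}] r7c9's peers cover all but 7, so r7c9=7.
Step 17. [r3c7∈{2}] r3c7 has the single candidate 2, so r3c7=2.
Step 18. [r9c4∈{7}] r9c4 has the single candidate 7, so r9c4=7.
Step 19. [r1c6∈{1}] r1c6 is down to just 1 ⇒ r1c6=1.
Step 20. [r5c6∈{2}] nothing but 2 survives at r5c6 ⇒ r5c6=2.
Step 21. [r6c3∈{5}] r6c3 has the single candidate 5. So r6c3=5.
Step 22. [r2c7∈{5}] nothing but 5 survives at r2c7 ⇒ r2c7=5.
Step 23. [r9c5∈{2}] r9c5's peers cover all but 2, so r9c5=2.
Step 24. [r8c7∈{3}] r8c7 is down to just 3 ⇒ r8c7=3.
Step 25. [r8c1∈{4}] nothing but 4 survives at r8c1 ⇒ r8c1=4.
Step 26. [r5c3∈{6}] r5c3 has the single candidate 6 ⇒ r5c3=6.
Step 27. [r4c9∈{4}] r4c9 is down to just 4, so r4c9=4.
Step 28. [r4c4∈{5}] nothing but 5 survives at r4c4 ⇒ r4c4=5.
Step 29. [r9c7∈{6}] only 6 remains possible at r9c7. So r9c7=6.
Step 30. [r3c4∈{9}] only 9 remains possible at r3c4, so r3c4=9.
Step 31. [r6c1∈{7}] nothing but 7 survives at r6c1. So r6c1=7.
Step 32. [r5c8∈{8}] only 8 remains possible at r5c8, so r5c8=8.
Step 33. [r8c4∈{8}] r8c4 has the single candidate 8. So r8c4=8.
Step 34. [r5c1∈{1}] r5c1 has the single candidate 1, so r5c1=1.
Step 35. [r7c3∈{9}] only 9 remains possible at r7c3, so r7c3=9.
Step 36. [r6c2∈{3}] r6c2 has the single candidate 3, so r6c2=3.
Step 37. [r1c5∈{5}] r1c5 is down to just 5. So r1c5=5.
Step 38. [r7c5∈{4}] r7c5 is down to just 4. So r7c5=4.
Step 39. [r1c2∈{2}] r1c2 has the single candidate 2. So r1c2=2.

Answer: 3 2 7 6 5 1 4 9 8 / 9 1 8 2 3 4 5 7 6 / 6 5 4 9 8 7 2 1 3 / 8 9 2 5 1 6 7 3 4 / 1 4 6 3 7 2 9 8 5 / 7 3 5 4 9 8 1 6 2 / 2 6 9 1 4 3 8 5 7 / 4 7 1 8 6 5 3 2 9 / 5 8 3 7 2 9 6 4 1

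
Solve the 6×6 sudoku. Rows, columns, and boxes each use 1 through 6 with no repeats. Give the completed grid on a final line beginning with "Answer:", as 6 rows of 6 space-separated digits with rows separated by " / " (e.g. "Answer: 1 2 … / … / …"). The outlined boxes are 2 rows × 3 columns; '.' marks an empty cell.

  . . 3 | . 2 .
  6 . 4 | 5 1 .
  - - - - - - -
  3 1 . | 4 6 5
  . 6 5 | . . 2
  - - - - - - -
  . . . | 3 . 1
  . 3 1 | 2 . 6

Step 1. [r5c2∈{2,4,5}] col 2 places 4 nowhere but r5c2, so r5c2=4.
Step 2. [r6c1∈{5}] nothing but 5 survives at r6c1, so r6c1=5.
Step 3. [r3c3∈{2}] r3c3 has the single candidate 2, so r3c3=2.
Step 4. [r5c5∈{5}] only 5 remains possible at r5c5 ⇒ r5c5=5.
Step 5. [r6c5∈{4}] only 4 remains possible at r6c5 ⇒ r6c5=4.
Step 6. [r5c3∈{6}] nothing but 6 survives at r5c3, so r5c3=6.
Step 7. [r1c2∈{5}] only 5 remains possible at r1c2 ⇒ r1c2=5.
Step 8. [r4c1∈{4}] only 4 remains possible at r4c1. So r4c1=4.
Step 9. [r2c2∈{2}] r2c2 has the single candidate 2. So r2c2=2.
Step 10. [r2c6∈{3}] r2c6 has the single candidate 3 ⇒ r2c6=3.
Step 11. [r4c4∈{1}] r4c4 has the single candidate 1. So r4c4=1.
Step 12. [r1c4∈{6}] r1c4 has the single candidate 6. So r1c4=6.
Step 13. [r1c6∈{4}] nothing but 4 survives at r1c6. So r1c6=4.
Step 14. [r1c1∈{1}] nothing but 1 survives at r1c1, so r1c1=1.
Step 15. [r4c5∈{3}] r4c5's peers cover all but 3 ⇒ r4c5=3.
Step 16. [r5c1∈{2}] only 2 remains possible at r5c1. So r5c1=2.

Answer: 1 5 3 6 2 4 / 6 2 4 5 1 3 / 3 1 2 4 6 5 / 4 6 5 1 3 2 / 2 4 6 3 5 1 / 5 3 1 2 4 6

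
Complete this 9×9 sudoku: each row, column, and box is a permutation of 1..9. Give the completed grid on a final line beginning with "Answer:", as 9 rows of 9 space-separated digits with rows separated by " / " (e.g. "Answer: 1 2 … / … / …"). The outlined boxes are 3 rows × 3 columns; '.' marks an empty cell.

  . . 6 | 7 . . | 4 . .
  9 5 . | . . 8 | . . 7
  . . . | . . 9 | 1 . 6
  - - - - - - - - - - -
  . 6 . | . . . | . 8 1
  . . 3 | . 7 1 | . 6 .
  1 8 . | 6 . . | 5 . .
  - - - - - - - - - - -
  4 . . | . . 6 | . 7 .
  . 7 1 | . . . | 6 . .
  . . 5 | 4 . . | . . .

Step 1. [r1c9∈{2,3,5,8,9}] box 3 places 8 nowhere but r1c9 ⇒ r1c9=8.
Step 2. [r6c3∈{2,4,7,9}] row 6 places 7 nowhere but r6c3 ⇒ r6c3=7.
Step 3. [r1c8∈{2,3,5,9}] across row 1, 9 lands solely at r1c8. So r1c8=9.
Step 4. [r3c8∈{2,3,5}] in box 3, 5 fits only at r3c8. So r3c8=5.
Step 5. [r5c4∈{2,5,8,9}] 8 has one home in row 5: r5c4. So r5c4=8.
Step 6. [r2c5∈{1,2,3,4,6}] r2c5 is the only open cell in row 2 admitting 6 ⇒ r2c5=6.
Step 7. [r3c5∈{2,3,4}] 4 has one home in box 2: r3c5. So r3c5=4.
Step 8. [r2c4∈{1,2,3}] row 2 places 1 nowhere but r2c4. So r2c4=1.
Step 9. [r7c5∈{1,2,3,5,8,9}] across row 7, 1 lands solely at r7c5, so r7c5=1.
Step 10. [r5c2∈{2,4,9}] col 2 places 4 nowhere but r5c2. So r5c2=4.
Step 11. [r4c3∈{2,9}] in box 4, 9 fits only at r4c3, so r4c3=9.
Step 12. [r6c5∈{2,3,9}] r6c5 is the only open cell in box 5 admitting 9 ⇒ r6c5=9.
Step 13. [r4c6∈{2,3,4,5}] row 4 places 4 nowhere but r4c6 ⇒ r4c6=4.
Step 14. [r3c1∈{2,3,7,8}] r3c1 is the only open cell in row 3 admitting 7 ⇒ r3c1=7.
Step 15. [r9c1∈{2,3,6,8}] in row 9, 6 fits only at r9c1. So r9c1=6.
Step 16. [r8c1∈{2,3,8}] 8 has one home in col 1: r8c1 ⇒ r8c1=8.
Step 17. [r7c3∈{2}] r7c3 has the single candidate 2 ⇒ r7c3=2.
Step 18. [r1c1∈{2,3}] in col 1, 3 fits only at r1c1, so r1c1=3.
Step 19. [r3c4∈{2,3}] r3c4 is the only open cell in row 3 admitting 3 ⇒ r3c4=3.
Step 20. [r7c7∈{3,8,9}] in row 7, 8 fits only at r7c7, so r7c7=8.
Step 21. [r4c7∈{2,3,7}] row 4 places 7 nowhere but r4c7, so r4c7=7.
Step 22. [r4c5∈{2,3,5}] 3 has one home in row 4: r4c5, so r4c5=3.
Step 23. [r6c6∈{2}] only 2 remains possible at r6c6. So r6c6=2.
Step 24. [r8c4∈{2,5,9}] col 4 places 2 nowhere but r8c4, so r8c4=2.
Step 25. [r8c9∈{3,4,5,9}] 9 has one home in row 8: r8c9 ⇒ r8c9=9.
Step 26. [r8c5∈{5}] r8c5 has the single candidate 5. So r8c5=5.
Step 27. [r5c9∈{2}] nothing but 2 survives at r5c9, so r5c9=2.
Step 28. [r9c9∈{3}] r9c9's peers cover all but 3. So r9c9=3.
Step 29. [r6c8∈{3,4}] across row 6, 3 lands solely at r6c8. So r6c8=3.
Step 30. [r2c8∈{2}] r2c8's peers cover all but 2. So r2c8=2.
Step 31. [r4c4∈{5}] r4c4's peers cover all but 5, so r4c4=5.
Step 32. [r1c2∈{1,2}] 1 has one home in row 1: r1c2. So r1c2=1.
Step 33. [r9c2∈{9}] r9c2 is down to just 9 ⇒ r9c2=9.
Step 34. [r3c2∈{2}] nothing but 2 survives at r3c2, so r3c2=2.
Step 35. [r5c7∈{9}] r5c7 is down to just 9. So r5c7=9.
Step 36. [r1c6∈{5}] r1c6 has the single candidate 5, so r1c6=5.
Step 37. [r6c9∈{4}] only 4 remains possible at r6c9. So r6c9=4.
Step 38. [r2c3∈{4}] r2c3 is down to just 4 ⇒ r2c3=4.
Step 39. [r2c7∈{3}] r2c7's peers cover all but 3. So r2c7=3.
Step 40. [r9c5∈{8}] nothing but 8 survives at r9c5. So r9c5=8.
Step 41. [r9c8∈{1}] r9c8's peers cover all but 1 ⇒ r9c8=1.
Step 42. [r8c6∈{3}] r8c6 has the single candidate 3 ⇒ r8c6=3.
Step 43. [r9c7∈{2}] r9c7's peers cover all but 2, so r9c7=2.
Step 44. [r7c9∈{5}] only 5 remains possible at r7c9, so r7c9=5.
Step 45. [r7c4∈{9}] r7c4's peers cover all but 9 ⇒ r7c4=9.
Step 46. [r3c3∈{8}] only 8 remains possible at r3c3. So r3c3=8.
Step 47. [r8c8∈{4}] nothing but 4 survives at r8c8 ⇒ r8c8=4.
Step 48. [r5c1∈{5}] r5c1 is down to just 5 ⇒ r5c1=5.
Step 49. [r4c1∈{2}] r4c1 has the single candidate 2, so r4c1=2.
Step 50. [r1c5∈{2}] r1c5's peers cover all but 2 ⇒ r1c5=2.
Step 51. [r9c6∈{7}] only 7 remains possible at r9c6. So r9c6=7.
Step 52. [r7c2∈{3}] nothing but 3 survives at r7c2, so r7c2=3.

Answer: 3 1 6 7 2 5 4 9 8 / 9 5 4 1 6 8 3 2 7 / 7 2 8 3 4 9 1 5 6 / 2 6 9 5 3 4 7 8 1 / 5 4 3 8 7 1 9 6 2 / 1 8 7 6 9 2 5 3 4 / 4 3 2 9 1 6 8 7 5 / 8 7 1 2 5 3 6 4 9 / 6 9 5 4 8 7 2 1 3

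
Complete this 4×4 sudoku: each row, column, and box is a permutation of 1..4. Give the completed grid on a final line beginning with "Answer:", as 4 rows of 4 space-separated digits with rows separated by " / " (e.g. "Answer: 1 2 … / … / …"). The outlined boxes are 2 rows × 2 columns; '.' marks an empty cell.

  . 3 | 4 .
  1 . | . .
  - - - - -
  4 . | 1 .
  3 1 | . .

Step 1. [r4c3∈{2}] r4c3 is down to just 2 ⇒ r4c3=2.
Step 2. [r1c1∈{2}] only 2 remains possible at r1c1, so r1c1=2.
Step 3. [r2c4∈{2,3}] r2c4 is the only open cell in row 2 admitting 2, so r2c4=2.
Step 4. [r1c4∈{1}] r1c4's peers cover all but 1. So r1c4=1.
Step 5. [r2c2∈{4}] nothing but 4 survives at r2c2 ⇒ r2c2=4.
Step 6. [r3c4∈{3}] only 3 remains possible at r3c4, so r3c4=3.
Step 7. [r2c3∈{3}] only 3 remains possible at r2c3 ⇒ r2c3=3.
Step 8. [r4c4∈{4}] nothing but 4 survives at r4c4, so r4c4=4.
Step 9. [r3c2∈{2}] only 2 remains possible at r3c2 ⇒ r3c2=2.

Answer: 2 3 4 1 / 1 4 3 2 / 4 2 1 3 / 3 1 2 4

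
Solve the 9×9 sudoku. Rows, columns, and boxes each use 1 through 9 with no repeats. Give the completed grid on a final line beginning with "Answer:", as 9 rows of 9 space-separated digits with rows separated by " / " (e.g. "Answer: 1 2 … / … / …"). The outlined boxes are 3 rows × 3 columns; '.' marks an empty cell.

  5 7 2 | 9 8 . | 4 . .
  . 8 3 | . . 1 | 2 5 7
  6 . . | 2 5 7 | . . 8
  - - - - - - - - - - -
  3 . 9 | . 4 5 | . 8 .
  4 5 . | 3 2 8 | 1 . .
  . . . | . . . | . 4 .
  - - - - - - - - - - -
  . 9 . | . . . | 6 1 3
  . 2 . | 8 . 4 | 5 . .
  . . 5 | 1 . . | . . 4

Step 1. [r7c5∈{7}] nothing but 7 survives at r7c5, so r7c5=7.
Step 2. [r8c9∈{9}] only 9 remains possible at r8c9, so r8c9=9.
Step 3. [r8c8∈{7}] only 7 remains possible at r8c8, so r8c8=7.
Step 4. [r5c9∈{6}] r5c9 is down to just 6 ⇒ r5c9=6.
Step 5. [r6c5∈{1,6,9}] in col 5, 1 fits only at r6c5, so r6c5=1.
Step 6. [r6c2∈{6}] r6c2 has the single candidate 6. So r6c2=6.
Step 7. [r2c5∈{6}] r2c5 is down to just 6, so r2c5=6.
Step 8. [r6c4∈{7}] r6c4's peers cover all but 7, so r6c4=7.
Step 9. [r7c1∈{8}] only 8 remains possible at r7c1 ⇒ r7c1=8.
Step 10. [r9c6∈{2,3,6,9}] row 9 places 6 nowhere but r9c6 ⇒ r9c6=6.
Step 11. [r3c2∈{1,4}] across col 2, 4 lands solely at r3c2, so r3c2=4.
Step 12. [r5c8∈{9}] only 9 remains possible at r5c8 ⇒ r5c8=9.
Step 13. [r3c8∈{3}] r3c8 has the single candidate 3, so r3c8=3.
Step 14. [r4c9∈{2}] r4c9 is down to just 2. So r4c9=2.
Step 15. [r8c3∈{1,6}] 6 has one home in row 8: r8c3. So r8c3=6.
Step 16. [r9c5∈{3,9}] 9 has one home in row 9: r9c5, so r9c5=9.
Step 17. [r4c2∈{1}] nothing but 1 survives at r4c2 ⇒ r4c2=1.
Step 18. [r7c6∈{2}] r7c6 is down to just 2. So r7c6=2.
Step 19. [r5c3∈{7}] r5c3 is down to just 7 ⇒ r5c3=7.
Step 20. [r9c1∈{7}] r9c1 has the single candidate 7 ⇒ r9c1=7.
Step 21. [r1c9∈{1}] r1c9 has the single candidate 1. So r1c9=1.
Step 22. [r7c4∈{5}] r7c4's peers cover all but 5. So r7c4=5.
Step 23. [r9c2∈{3}] r9c2 has the single candidate 3, so r9c2=3.
Step 24. [r6c1∈{2}] only 2 remains possible at r6c1. So r6c1=2.
Step 25. [r6c9∈{5}] r6c9 has the single candidate 5. So r6c9=5.
Step 26. [r6c7∈{3}] only 3 remains possible at r6c7, so r6c7=3.
Step 27. [r6c6∈{9}] r6c6 has the single candidate 9. So r6c6=9.
Step 28. [r2c4∈{4}] r2c4 is down to just 4 ⇒ r2c4=4.
Step 29. [r3c7∈{9}] only 9 remains possible at r3c7, so r3c7=9.
Step 30. [r6c3∈{8}] nothing but 8 survives at r6c3, so r6c3=8.
Step 31. [r8c5∈{3}] r8c5 is down to just 3. So r8c5=3.
Step 32. [r4c4∈{6}] r4c4 has the single candidate 6. So r4c4=6.
Step 33. [r8c1∈{1}] r8c1 is down to just 1. So r8c1=1.
Step 34. [r9c7∈{8}] r9c7 is down to just 8. So r9c7=8.
Step 35. [r2c1∈{9}] only 9 remains possible at r2c1 ⇒ r2c1=9.
Step 36. [r9c8∈{2}] nothing but 2 survives at r9c8 ⇒ r9c8=2.
Step 37. [r4c7∈{7}] only 7 remains possible at r4c7 ⇒ r4c7=7.
Step 38. [r3c3∈{1}] r3c3 has the single candidate 1. So r3c3=1.
Step 39. [r1c6∈{3}] r1c6 has the single candidate 3, so r1c6=3.
Step 40. [r7c3∈{4}] r7c3's peers cover all but 4 ⇒ r7c3=4.
Step 41. [r1c8∈{6}] only 6 remains possible at r1c8 ⇒ r1c8=6.

Answer: 5 7 2 9 8 3 4 6 1 / 9 8 3 4 6 1 2 5 7 / 6 4 1 2 5 7 9 3 8 / 3 1 9 6 4 5 7 8 2 / 4 5 7 3 2 8 1 9 6 / 2 6 8 7 1 9 3 4 5 / 8 9 4 5 7 2 6 1 3 / 1 2 6 8 3 4 5 7 9 / 7 3 5 1 9 6 8 2 4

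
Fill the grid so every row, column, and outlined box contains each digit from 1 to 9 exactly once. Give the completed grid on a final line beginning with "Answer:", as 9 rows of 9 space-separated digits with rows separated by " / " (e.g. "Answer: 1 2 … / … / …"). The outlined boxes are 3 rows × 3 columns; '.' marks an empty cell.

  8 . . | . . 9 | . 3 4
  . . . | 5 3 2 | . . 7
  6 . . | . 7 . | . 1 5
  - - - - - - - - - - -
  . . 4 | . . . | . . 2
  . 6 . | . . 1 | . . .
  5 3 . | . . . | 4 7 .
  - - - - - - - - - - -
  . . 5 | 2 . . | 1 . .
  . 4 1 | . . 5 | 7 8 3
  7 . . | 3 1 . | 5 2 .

Step 1. [r2c3∈{9}] r2c3 is down to just 9. So r2c3=9.
Step 2. [r1c5∈{6}] r1c5 has the single candidate 6 ⇒ r1c5=6.
Step 3. [r8c5∈{9}] r8c5 has the single candidate 9 ⇒ r8c5=9.
Step 4. [r9c6∈{4,6,8}] r9c6 is the only open cell in row 9 admitting 4. So r9c6=4.
Step 5. [r3c6∈{8}] only 8 remains possible at r3c6, so r3c6=8.
Step 6. [r6c6∈{6}] only 6 remains possible at r6c6, so r6c6=6.
Step 7. [r5c5∈{2,4,5,8}] r5c5 is the only open cell in col 5 admitting 4 ⇒ r5c5=4.
Step 8. [r3c2∈{2}] r3c2's peers cover all but 2, so r3c2=2.
Step 9. [r7c5∈{8}] only 8 remains possible at r7c5. So r7c5=8.
Step 10. [r7c2∈{9}] r7c2 has the single candidate 9 ⇒ r7c2=9.
Step 11. [r2c2∈{1}] r2c2 is down to just 1 ⇒ r2c2=1.
Step 12. [r2c7∈{6,8}] r2c7 is the only open cell in row 2 admitting 8 ⇒ r2c7=8.
Step 13. [r4c7∈{3,6,9}] in col 7, 6 fits only at r4c7. So r4c7=6.
Step 14. [r9c9∈{6,9}] in row 9, 9 fits only at r9c9. So r9c9=9.
Step 15. [r5c9∈{8}] only 8 remains possible at r5c9. So r5c9=8.
Step 16. [r6c4∈{8,9}] in row 6, 9 fits only at r6c4, so r6c4=9.
Step 17. [r5c4∈{7}] r5c4's peers cover all but 7. So r5c4=7.
Step 18. [r6c3∈{2,8}] across row 6, 8 lands solely at r6c3, so r6c3=8.
Step 19. [r5c8∈{5,9}] across row 5, 5 lands solely at r5c8 ⇒ r5c8=5.
Step 20. [r4c8∈{9}] r4c8 is down to just 9, so r4c8=9.
Step 21. [r5c1∈{2,9}] r5c1 is the only open cell in row 5 admitting 9. So r5c1=9.
Step 22. [r1c2∈{5,7}] in row 1, 5 fits only at r1c2. So r1c2=5.
Step 23. [r2c8∈{6}] r2c8 has the single candidate 6, so r2c8=6.
Step 24. [r8c1∈{2}] r8c1 is down to just 2. So r8c1=2.
Step 25. [r5c7∈{3}] r5c7 is down to just 3, so r5c7=3.
Step 26. [r7c6∈{7}] r7c6 has the single candidate 7 ⇒ r7c6=7.
Step 27. [r6c9∈{1}] r6c9 is down to just 1. So r6c9=1.
Step 28. [r4c1∈{1}] r4c1 is down to just 1 ⇒ r4c1=1.
Step 29. [r7c1∈{3}] r7c1 is down to just 3, so r7c1=3.
Step 30. [r9c2∈{8}] nothing but 8 survives at r9c2 ⇒ r9c2=8.
Step 31. [r6c5∈{2}] r6c5 is down to just 2. So r6c5=2.
Step 32. [r7c8∈{4}] r7c8 is down to just 4 ⇒ r7c8=4.
Step 33. [r4c2∈{7}] r4c2 is down to just 7, so r4c2=7.
Step 34. [r9c3∈{6}] r9c3 has the single candidate 6. So r9c3=6.
Step 35. [r1c7∈{2}] nothing but 2 survives at r1c7. So r1c7=2.
Step 36. [r1c3∈{7}] nothing but 7 survives at r1c3, so r1c3=7.
Step 37. [r2c1∈{4}] r2c1 is down to just 4. So r2c1=4.
Step 38. [r3c4∈{4}] r3c4 is down to just 4. So r3c4=4.
Step 39. [r8c4∈{6}] only 6 remains possible at r8c4. So r8c4=6.
Step 40. [r4c5∈{5}] r4c5 has the single candidate 5. So r4c5=5.
Step 41. [r4c6∈{3}] r4c6 is down to just 3. So r4c6=3.
Step 42. [r7c9∈{6}] only 6 remains possible at r7c9, so r7c9=6.
Step 43. [r3c7∈{9}] nothing but 9 survives at r3c7. So r3c7=9.
Step 44. [r1c4∈{1}] r1c4 is down to just 1 ⇒ r1c4=1.
Step 45. [r5c3∈{2}] r5c3 has the single candidate 2. So r5c3=2.
Step 46. [r3c3∈{3}] r3c3 is down to just 3. So r3c3=3.
Step 47. [r4c4∈{8}] r4c4's peers cover all but 8, so r4c4=8.

Answer: 8 5 7 1 6 9 2 3 4 / 4 1 9 5 3 2 8 6 7 / 6 2 3 4 7 8 9 1 5 / 1 7 4 8 5 3 6 9 2 / 9 6 2 7 4 1 3 5 8 / 5 3 8 9 2 6 4 7 1 / 3 9 5 2 8 7 1 4 6 / 2 4 1 6 9 5 7 8 3 / 7 8 6 3 1 4 5 2 9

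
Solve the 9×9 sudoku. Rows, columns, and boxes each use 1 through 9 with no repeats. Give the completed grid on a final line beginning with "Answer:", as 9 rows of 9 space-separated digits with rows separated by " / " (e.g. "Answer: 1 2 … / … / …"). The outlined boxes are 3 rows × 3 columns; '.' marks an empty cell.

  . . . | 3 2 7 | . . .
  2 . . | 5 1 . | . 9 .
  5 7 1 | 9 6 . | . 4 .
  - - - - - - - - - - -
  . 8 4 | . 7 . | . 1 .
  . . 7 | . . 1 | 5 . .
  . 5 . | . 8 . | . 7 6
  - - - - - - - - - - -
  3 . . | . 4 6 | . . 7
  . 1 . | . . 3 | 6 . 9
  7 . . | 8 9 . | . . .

Step 1. [r1c8∈{5,6,8}] in col 8, 6 fits only at r1c8, so r1c8=6.
Step 2. [r8c5∈{5}] r8c5's peers cover all but 5 ⇒ r8c5=5.
Step 3. [r9c6∈{2}] nothing but 2 survives at r9c6. So r9c6=2.
Step 4. [r1c9∈{1,5,8}] 5 has one home in row 1: r1c9, so r1c9=5.
Step 5. [r9c9∈{1,3,4}] in col 9, 1 fits only at r9c9 ⇒ r9c9=1.
Step 6. [r5c9∈{2,3,4,8}] 4 has one home in col 9: r5c9, so r5c9=4.
Step 7. [r5c8∈{2,3,8}] across row 5, 8 lands solely at r5c8 ⇒ r5c8=8.
Step 8. [r7c7∈{2,8}] r7c7 is the only open cell in box 9 admitting 8 ⇒ r7c7=8.
Step 9. [r8c1∈{4,8}] 4 has one home in row 8: r8c1 ⇒ r8c1=4.
Step 10. [r1c1∈{8,9}] across col 1, 8 lands solely at r1c1 ⇒ r1c1=8.
Step 11. [r2c6∈{4,8}] across box 2, 4 lands solely at r2c6, so r2c6=4.
Step 12. [r6c6∈{9}] only 9 remains possible at r6c6. So r6c6=9.
Step 13. [r9c2∈{6}] r9c2 has the single candidate 6, so r9c2=6.
Step 14. [r2c2∈{3}] r2c2 has the single candidate 3 ⇒ r2c2=3.
Step 15. [r4c7∈{2,3,9}] 9 has one home in col 7: r4c7, so r4c7=9.
Step 16. [r4c9∈{2,3}] 3 has one home in row 4: r4c9 ⇒ r4c9=3.
Step 17. [r4c4∈{2,6}] 2 has one home in row 4: r4c4 ⇒ r4c4=2.
Step 18. [r5c2∈{2,9}] across row 5, 2 lands solely at r5c2. So r5c2=2.
Step 19. [r8c8∈{2}] r8c8's peers cover all but 2 ⇒ r8c8=2.
Step 20. [r7c2∈{9}] r7c2's peers cover all but 9 ⇒ r7c2=9.
Step 21. [r9c3∈{5}] r9c3's peers cover all but 5, so r9c3=5.
Step 22. [r3c9∈{2,8}] r3c9 is the only open cell in col 9 admitting 2 ⇒ r3c9=2.
Step 23. [r4c1∈{6}] only 6 remains possible at r4c1 ⇒ r4c1=6.
Step 24. [r3c7∈{3}] only 3 remains possible at r3c7. So r3c7=3.
Step 25. [r6c7∈{2}] r6c7 has the single candidate 2. So r6c7=2.
Step 26. [r6c1∈{1}] nothing but 1 survives at r6c1. So r6c1=1.
Step 27. [r8c4∈{7}] r8c4 is down to just 7. So r8c4=7.
Step 28. [r1c7∈{1}] r1c7 is down to just 1, so r1c7=1.
Step 29. [r2c7∈{7}] r2c7 is down to just 7 ⇒ r2c7=7.
Step 30. [r4c6∈{5}] r4c6 is down to just 5 ⇒ r4c6=5.
Step 31. [r8c3∈{8}] r8c3's peers cover all but 8. So r8c3=8.
Step 32. [r7c8∈{5}] r7c8's peers cover all but 5, so r7c8=5.
Step 33. [r6c4∈{4}] r6c4 has the single candidate 4 ⇒ r6c4=4.
Step 34. [r5c1∈{9}] r5c1 is down to just 9. So r5c1=9.
Step 35. [r6c3∈{3}] only 3 remains possible at r6c3, so r6c3=3.
Step 36. [r5c4∈{6}] nothing but 6 survives at r5c4. So r5c4=6.
Step 37. [r7c3∈{2}] r7c3 has the single candidate 2, so r7c3=2.
Step 38. [r1c3∈{9}] r1c3's peers cover all but 9, so r1c3=9.
Step 39. [r2c9∈{8}] r2c9's peers cover all but 8, so r2c9=8.
Step 40. [r2c3∈{6}] r2c3 has the single candidate 6, so r2c3=6.
Step 41. [r7c4∈{1}] r7c4's peers cover all but 1, so r7c4=1.
Step 42. [r1c2∈{4}] nothing but 4 survives at r1c2. So r1c2=4.
Step 43. [r9c7∈{4}] r9c7 is down to just 4. So r9c7=4.
Step 44. [r9c8∈{3}] nothing but 3 survives at r9c8 ⇒ r9c8=3.
Step 45. [r3c6∈{8}] r3c6's peers cover all but 8 ⇒ r3c6=8.
Step 46. [r5c5∈{3}] r5c5 is down to just 3 ⇒ r5c5=3.

Answer: 8 4 9 3 2 7 1 6 5 / 2 3 6 5 1 4 7 9 8 / 5 7 1 9 6 8 3 4 2 / 6 8 4 2 7 5 9 1 3 / 9 2 7 6 3 1 5 8 4 / 1 5 3 4 8 9 2 7 6 / 3 9 2 1 4 6 8 5 7 / 4 1 8 7 5 3 6 2 9 / 7 6 5 8 9 2 4 3 1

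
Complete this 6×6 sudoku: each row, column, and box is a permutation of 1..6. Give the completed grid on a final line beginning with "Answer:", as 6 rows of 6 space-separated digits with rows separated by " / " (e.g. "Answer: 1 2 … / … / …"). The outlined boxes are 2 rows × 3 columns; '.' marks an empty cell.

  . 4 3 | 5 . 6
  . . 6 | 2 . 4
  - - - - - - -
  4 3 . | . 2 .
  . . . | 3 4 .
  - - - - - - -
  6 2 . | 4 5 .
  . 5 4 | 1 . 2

Step 1. [r2c2∈{1}] r2c2 is down to just 1, so r2c2=1.
Step 2. [r4c1∈{1,2,5}] 1 has one home in col 1: r4c1. So r4c1=1.
Step 3. [r4c6∈{5}] only 5 remains possible at r4c6 ⇒ r4c6=5.
Step 4. [r2c5∈{3}] only 3 remains possible at r2c5 ⇒ r2c5=3.
Step 5. [r3c3∈{5}] only 5 remains possible at r3c3 ⇒ r3c3=5.
Step 6. [r6c1∈{3}] nothing but 3 survives at r6c1 ⇒ r6c1=3.
Step 7. [r3c6∈{1}] nothing but 1 survives at r3c6, so r3c6=1.
Step 8. [r4c3∈{2}] r4c3 is down to just 2. So r4c3=2.
Step 9. [r3c4∈{6}] only 6 remains possible at r3c4 ⇒ r3c4=6.
Step 10. [r2c1∈{5}] nothing but 5 survives at r2c1. So r2c1=5.
Step 11. [r5c6∈{3}] r5c6 is down to just 3 ⇒ r5c6=3.
Step 12. [r4c2∈{6}] r4c2 has the single candidate 6. So r4c2=6.
Step 13. [r5c3∈{1}] nothing but 1 survives at r5c3, so r5c3=1.
Step 14. [r6c5∈{6}] r6c5 is down to just 6 ⇒ r6c5=6.
Step 15. [r1c1∈{2}] nothing but 2 survives at r1c1, so r1c1=2.
Step 16. [r1c5∈{1}] r1c5's peers cover all but 1 ⇒ r1c5=1.

Answer: 2 4 3 5 1 6 / 5 1 6 2 3 4 / 4 3 5 6 2 1 / 1 6 2 3 4 5 / 6 2 1 4 5 3 / 3 5 4 1 6 2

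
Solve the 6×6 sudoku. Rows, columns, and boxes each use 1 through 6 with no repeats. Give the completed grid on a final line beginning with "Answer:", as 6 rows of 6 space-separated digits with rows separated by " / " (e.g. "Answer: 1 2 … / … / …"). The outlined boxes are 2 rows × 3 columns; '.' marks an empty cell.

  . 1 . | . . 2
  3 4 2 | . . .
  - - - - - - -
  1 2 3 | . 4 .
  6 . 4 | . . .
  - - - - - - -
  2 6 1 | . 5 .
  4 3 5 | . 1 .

Step 1. [r2c5∈{6}] r2c5's peers cover all but 6 ⇒ r2c5=6.
Step 2. [r1c4∈{3,4,5}] r1c4 is the only open cell in row 1 admitting 4 ⇒ r1c4=4.
Step 3. [r4c2∈{5}] r4c2 is down to just 5. So r4c2=5.
Step 4. [r6c4∈{2,6}] in row 6, 2 fits only at r6c4, so r6c4=2.
Step 5. [r5c4∈{3}] only 3 remains possible at r5c4. So r5c4=3.
Step 6. [r4c6∈{1,3}] across col 6, 3 lands solely at r4c6 ⇒ r4c6=3.
Step 7. [r3c4∈{5,6}] across col 4, 6 lands solely at r3c4. So r3c4=6.
Step 8. [r2c4∈{1,5}] 5 has one home in col 4: r2c4. So r2c4=5.
Step 9. [r4c4∈{1}] nothing but 1 survives at r4c4 ⇒ r4c4=1.
Step 10. [r6c6∈{6}] nothing but 6 survives at r6c6. So r6c6=6.
Step 11. [r2c6∈{1}] r2c6 is down to just 1 ⇒ r2c6=1.
Step 12. [r1c3∈{6}] r1c3 is down to just 6, so r1c3=6.
Step 13. [r3c6∈{5}] r3c6 is down to just 5 ⇒ r3c6=5.
Step 14. [r4c5∈{2}] only 2 remains possible at r4c5. So r4c5=2.
Step 15. [r1c5∈{3}] r1c5's peers cover all but 3. So r1c5=3.
Step 16. [r5c6∈{4}] r5c6 is down to just 4 ⇒ r5c6=4.
Step 17. [r1c1∈{5}] r1c1 is down to just 5, so r1c1=5.

Answer: 5 1 6 4 3 2 / 3 4 2 5 6 1 / 1 2 3 6 4 5 / 6 5 4 1 2 3 / 2 6 1 3 5 4 / 4 3 5 2 1 6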